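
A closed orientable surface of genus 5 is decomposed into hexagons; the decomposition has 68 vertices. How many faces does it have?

χ = 2 − 2·5 = -8, and every face is a hexagon so 6F = 2E.
V − E + F = -8 with E = 6F/2 gives 68 − (6/2 − 1)·F = -8, so F = 38 and E = 114.

38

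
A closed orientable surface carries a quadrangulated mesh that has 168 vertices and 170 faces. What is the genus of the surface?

2

Every face is a square, so 2E = 4·170 = 680, giving E = 340.
χ = V − E + F = 168 − 340 + 170 = -2.
For a closed orientable surface χ = 2 − 2g, so g = (2 − (-2))/2 = 2.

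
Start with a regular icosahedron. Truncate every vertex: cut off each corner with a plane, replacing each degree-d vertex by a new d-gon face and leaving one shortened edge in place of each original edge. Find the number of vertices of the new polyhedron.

The base solid has V = 12, E = 30, F = 20.
Truncation replaces each original edge-end by a new vertex, so V′ = 2E = 60.
Each original edge survives, and each old vertex of degree d contributes d new edges; summing degrees gives Σd = 2E, so E′ = E + 2E = 3E = 90.
Each original face survives and each original vertex becomes one new face: F′ = F + V = 32.

60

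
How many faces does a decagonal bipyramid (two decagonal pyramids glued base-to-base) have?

A bipyramid over an n-gon has 2n triangular faces and n + 2 vertices: V = 10 + 2 = 12, E = 3·10 = 30, F = 2·10 = 20.
Check: V − E + F = 12 − 30 + 20 = 2.

20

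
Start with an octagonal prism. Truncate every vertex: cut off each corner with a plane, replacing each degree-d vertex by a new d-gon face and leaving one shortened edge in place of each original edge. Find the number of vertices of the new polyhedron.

The base solid has V = 16, E = 24, F = 10.
Truncation replaces each original edge-end by a new vertex, so V′ = 2E = 48.
Each original edge survives, and each old vertex of degree d contributes d new edges; summing degrees gives Σd = 2E, so E′ = E + 2E = 3E = 72.
Each original face survives and each original vertex becomes one new face: F′ = F + V = 26.

48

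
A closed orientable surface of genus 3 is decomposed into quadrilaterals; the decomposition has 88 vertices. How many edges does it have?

184

χ = 2 − 2·3 = -4, and every face is a square so 4F = 2E.
V − E + F = -4 with E = 4F/2 gives 88 − (4/2 − 1)·F = -4, so F = 92 and E = 184.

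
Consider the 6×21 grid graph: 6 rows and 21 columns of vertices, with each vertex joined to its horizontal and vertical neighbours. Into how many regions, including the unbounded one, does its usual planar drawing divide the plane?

101

The grid has V = 6·21 = 126 vertices and E = 6·20 + 21·5 = 225 edges.
F = 2 − V + E = 2 − 126 + 225 = 101.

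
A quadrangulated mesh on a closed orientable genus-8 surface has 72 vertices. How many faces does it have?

χ = 2 − 2·8 = -14, and every face is a square so 4F = 2E.
V − E + F = -14 with E = 4F/2 gives 72 − (4/2 − 1)·F = -14, so F = 86 and E = 172.

86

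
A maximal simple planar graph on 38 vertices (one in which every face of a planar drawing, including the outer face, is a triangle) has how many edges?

In a plane triangulation 3F = 2E and V − E + F = 2, so E = 3V − 6 = 3·38 − 6 = 108.

108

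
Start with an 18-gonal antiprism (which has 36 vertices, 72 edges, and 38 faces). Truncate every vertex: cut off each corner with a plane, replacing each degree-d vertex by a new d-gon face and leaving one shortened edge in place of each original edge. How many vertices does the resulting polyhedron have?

144

Truncation replaces each original edge-end by a new vertex, so V′ = 2E = 144.
Each original edge survives, and each old vertex of degree d contributes d new edges; summing degrees gives Σd = 2E, so E′ = E + 2E = 3E = 216.
Each original face survives and each original vertex becomes one new face: F′ = F + V = 74.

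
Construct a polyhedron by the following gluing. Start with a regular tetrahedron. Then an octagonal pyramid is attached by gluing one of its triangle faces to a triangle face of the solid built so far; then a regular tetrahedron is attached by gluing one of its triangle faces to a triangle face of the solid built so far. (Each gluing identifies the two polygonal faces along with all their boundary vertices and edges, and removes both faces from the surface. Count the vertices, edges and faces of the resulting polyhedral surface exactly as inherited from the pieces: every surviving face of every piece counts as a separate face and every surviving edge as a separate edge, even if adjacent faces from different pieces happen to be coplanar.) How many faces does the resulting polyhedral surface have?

A regular tetrahedron: V=4, E=6, F=4.
Attach an octagonal pyramid (V=9, E=16, F=9) along a 3-gon: merge 3 vertices and 3 edges, delete both glued faces → V=10, E=19, F=11.
Attach a regular tetrahedron (V=4, E=6, F=4) along a 3-gon: merge 3 vertices and 3 edges, delete both glued faces → V=11, E=22, F=13.
Check: V − E + F = 11 − 22 + 13 = 2.

13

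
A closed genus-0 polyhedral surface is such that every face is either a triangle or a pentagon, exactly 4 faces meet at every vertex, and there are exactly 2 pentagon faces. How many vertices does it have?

Let x be the number of triangles; then F = 2 + x.
Edge–face incidences: 2E = 5·2 + 3·x = 10 + 3x.
Every vertex has degree 4, so 4V = 2E.
Euler: V − E + F = 2 ⇒ (2E)/4 − E + (2 + x) = 2.
Multiply by 8: 2·(2E) − 4·(2E) + 8·(2 + x) = 16, i.e. 16 + 8x − 2·(10 + 3x) = 16.
Collecting terms: 2x − 4 = 16, so 2x = 20, so x = 10.
Then 2E = 10 + 3·10 = 40, so E = 20, V = 2E/4 = 10, F = 2 + 10 = 12.

10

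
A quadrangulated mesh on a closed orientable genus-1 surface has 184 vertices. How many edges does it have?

368

χ = 2 − 2·1 = 0, and every face is a square so 4F = 2E.
V − E + F = 0 with E = 4F/2 gives 184 − (4/2 − 1)·F = 0, so F = 184 and E = 368.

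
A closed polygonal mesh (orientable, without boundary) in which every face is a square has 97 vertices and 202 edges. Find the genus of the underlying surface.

3

Every face is a square and each edge borders two faces, so 4F = 2·202, giving F = 101.
χ = V − E + F = 97 − 202 + 101 = -4.
For a closed orientable surface χ = 2 − 2g, so g = (2 − (-4))/2 = 3.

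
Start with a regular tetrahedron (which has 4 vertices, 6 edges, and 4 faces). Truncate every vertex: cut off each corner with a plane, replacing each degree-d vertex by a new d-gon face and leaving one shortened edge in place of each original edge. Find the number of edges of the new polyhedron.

Truncation replaces each original edge-end by a new vertex, so V′ = 2E = 12.
Each original edge survives, and each old vertex of degree d contributes d new edges; summing degrees gives Σd = 2E, so E′ = E + 2E = 3E = 18.
Each original face survives and each original vertex becomes one new face: F′ = F + V = 8.

18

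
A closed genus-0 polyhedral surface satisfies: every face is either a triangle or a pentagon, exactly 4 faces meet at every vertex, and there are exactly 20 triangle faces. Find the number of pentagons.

Let x be the number of pentagons; then F = 20 + x.
Edge–face incidences: 2E = 3·20 + 5·x = 60 + 5x.
Every vertex has degree 4, so 4V = 2E.
Euler: V − E + F = 2 ⇒ (2E)/4 − E + (20 + x) = 2.
Multiply by 8: 2·(2E) − 4·(2E) + 8·(20 + x) = 16, i.e. 160 + 8x − 2·(60 + 5x) = 16.
Collecting terms: −2x + 40 = 16, so −2x = −24, so x = 12.
Then 2E = 60 + 5·12 = 120, so E = 60, V = 2E/4 = 30, F = 20 + 12 = 32.

12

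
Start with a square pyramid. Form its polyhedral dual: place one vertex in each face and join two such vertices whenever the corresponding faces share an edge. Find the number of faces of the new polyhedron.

5

The base solid has V = 5, E = 8, F = 5.
The dual swaps V and F and preserves E: V′ = F = 5, E′ = E = 8, F′ = V = 5.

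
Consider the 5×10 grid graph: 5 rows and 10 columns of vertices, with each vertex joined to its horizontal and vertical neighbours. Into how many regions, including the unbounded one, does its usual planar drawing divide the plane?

37

The grid has V = 5·10 = 50 vertices and E = 5·9 + 10·4 = 85 edges.
F = 2 − V + E = 2 − 50 + 85 = 37.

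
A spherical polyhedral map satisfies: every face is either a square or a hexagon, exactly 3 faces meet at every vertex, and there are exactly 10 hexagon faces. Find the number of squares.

Let x be the number of squares; then F = 10 + x.
Edge–face incidences: 2E = 6·10 + 4·x = 60 + 4x.
Every vertex has degree 3, so 3V = 2E.
Euler: V − E + F = 2 ⇒ (2E)/3 − E + (10 + x) = 2.
Multiply by 6: 2·(2E) − 3·(2E) + 6·(10 + x) = 12, i.e. 60 + 6x − (60 + 4x) = 12.
Collecting terms: 2x = 12, so x = 6.
Then 2E = 60 + 4·6 = 84, so E = 42, V = 2E/3 = 28, F = 10 + 6 = 16.

6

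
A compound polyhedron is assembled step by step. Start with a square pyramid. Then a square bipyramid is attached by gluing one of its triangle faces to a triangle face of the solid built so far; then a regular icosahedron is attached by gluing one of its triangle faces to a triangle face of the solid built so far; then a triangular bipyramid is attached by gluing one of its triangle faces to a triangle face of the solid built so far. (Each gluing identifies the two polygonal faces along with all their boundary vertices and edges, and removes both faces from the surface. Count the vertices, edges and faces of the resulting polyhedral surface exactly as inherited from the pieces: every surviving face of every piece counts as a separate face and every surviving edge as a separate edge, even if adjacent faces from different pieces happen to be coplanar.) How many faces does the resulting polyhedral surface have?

33

A square pyramid: V=5, E=8, F=5.
Attach a square bipyramid (V=6, E=12, F=8) along a 3-gon: merge 3 vertices and 3 edges, delete both glued faces → V=8, E=17, F=11.
Attach a regular icosahedron (V=12, E=30, F=20) along a 3-gon: merge 3 vertices and 3 edges, delete both glued faces → V=17, E=44, F=29.
Attach a triangular bipyramid (V=5, E=9, F=6) along a 3-gon: merge 3 vertices and 3 edges, delete both glued faces → V=19, E=50, F=33.
Check: V − E + F = 19 − 50 + 33 = 2.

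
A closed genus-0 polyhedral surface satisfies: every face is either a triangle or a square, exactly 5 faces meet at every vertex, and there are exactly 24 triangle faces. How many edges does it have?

40

Let x be the number of squares; then F = 24 + x.
Edge–face incidences: 2E = 3·24 + 4·x = 72 + 4x.
Every vertex has degree 5, so 5V = 2E.
Euler: V − E + F = 2 ⇒ (2E)/5 − E + (24 + x) = 2.
Multiply by 10: 2·(2E) − 5·(2E) + 10·(24 + x) = 20, i.e. 240 + 10x − 3·(72 + 4x) = 20.
Collecting terms: −2x + 24 = 20, so −2x = −4, so x = 2.
Then 2E = 72 + 4·2 = 80, so E = 40, V = 2E/5 = 16, F = 24 + 2 = 26.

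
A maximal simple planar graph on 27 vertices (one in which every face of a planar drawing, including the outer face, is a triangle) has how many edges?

In a plane triangulation 3F = 2E and V − E + F = 2, so E = 3V − 6 = 3·27 − 6 = 75.

75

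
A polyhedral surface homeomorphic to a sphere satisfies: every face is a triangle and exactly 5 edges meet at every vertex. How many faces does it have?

20

Each face has 3 edges and each edge borders two faces, so 2E = 3F.
Each vertex has degree 5, so 5V = 2E and hence V = 3F/5.
Euler: V − E + F = 2 ⇒ (3F/5) − (3F/2) + F = 2.
Multiply by 10: (6 − 15 + 10)F = 20, i.e. 1F = 20.
So F = 20, E = 3·20/2 = 30, V = 3·20/5 = 12.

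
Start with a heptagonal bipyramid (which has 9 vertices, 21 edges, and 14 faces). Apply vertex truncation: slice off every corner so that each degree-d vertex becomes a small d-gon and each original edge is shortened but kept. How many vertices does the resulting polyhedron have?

Truncation replaces each original edge-end by a new vertex, so V′ = 2E = 42.
Each original edge survives, and each old vertex of degree d contributes d new edges; summing degrees gives Σd = 2E, so E′ = E + 2E = 3E = 63.
Each original face survives and each original vertex becomes one new face: F′ = F + V = 23.

42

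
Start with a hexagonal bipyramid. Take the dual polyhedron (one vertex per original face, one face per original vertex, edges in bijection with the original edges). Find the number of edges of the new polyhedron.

The base solid has V = 8, E = 18, F = 12.
The dual swaps V and F and preserves E: V′ = F = 12, E′ = E = 18, F′ = V = 8.

18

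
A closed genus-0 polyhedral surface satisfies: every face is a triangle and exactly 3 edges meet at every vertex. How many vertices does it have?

Each face has 3 edges and each edge borders two faces, so 2E = 3F.
Each vertex has degree 3, so 3V = 2E and hence V = 3F/3.
Euler: V − E + F = 2 ⇒ (3F/3) − (3F/2) + F = 2.
Multiply by 6: (6 − 9 + 6)F = 12, i.e. 3F = 12.
So F = 4, E = 3·4/2 = 6, V = 3·4/3 = 4.

4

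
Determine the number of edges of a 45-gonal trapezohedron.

180

The n-trapezohedron (dual of the n-antiprism) has V = 2·45 + 2 = 92, E = 4·45 = 180, F = 2·45 = 90.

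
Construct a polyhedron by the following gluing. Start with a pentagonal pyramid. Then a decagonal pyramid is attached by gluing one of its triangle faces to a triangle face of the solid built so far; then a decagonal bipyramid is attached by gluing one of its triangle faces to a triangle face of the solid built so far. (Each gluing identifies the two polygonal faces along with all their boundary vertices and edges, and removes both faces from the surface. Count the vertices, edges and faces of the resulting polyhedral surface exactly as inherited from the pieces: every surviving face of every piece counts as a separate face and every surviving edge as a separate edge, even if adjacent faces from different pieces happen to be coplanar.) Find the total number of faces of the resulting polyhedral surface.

33

A pentagonal pyramid: V=6, E=10, F=6.
Attach a decagonal pyramid (V=11, E=20, F=11) along a 3-gon: merge 3 vertices and 3 edges, delete both glued faces → V=14, E=27, F=15.
Attach a decagonal bipyramid (V=12, E=30, F=20) along a 3-gon: merge 3 vertices and 3 edges, delete both glued faces → V=23, E=54, F=33.
Check: V − E + F = 23 − 54 + 33 = 2.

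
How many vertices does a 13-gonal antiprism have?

26

An antiprism on an n-gon has two n-gon caps and 2n triangles: V = 2·13 = 26, E = 4·13 = 52, F = 2·13 + 2 = 28.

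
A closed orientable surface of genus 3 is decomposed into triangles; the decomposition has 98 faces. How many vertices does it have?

χ = 2 − 2·3 = -4, and every face is a triangle so 3F = 2E.
E = 3·98/2 = 147. Then V = -4 + E − F = -4 + 147 − 98 = 45.

45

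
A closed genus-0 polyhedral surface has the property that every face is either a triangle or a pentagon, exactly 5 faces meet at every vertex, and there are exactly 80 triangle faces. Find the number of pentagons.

12

Let x be the number of pentagons; then F = 80 + x.
Edge–face incidences: 2E = 3·80 + 5·x = 240 + 5x.
Every vertex has degree 5, so 5V = 2E.
Euler: V − E + F = 2 ⇒ (2E)/5 − E + (80 + x) = 2.
Multiply by 10: 2·(2E) − 5·(2E) + 10·(80 + x) = 20, i.e. 800 + 10x − 3·(240 + 5x) = 20.
Collecting terms: −5x + 80 = 20, so −5x = −60, so x = 12.
Then 2E = 240 + 5·12 = 300, so E = 150, V = 2E/5 = 60, F = 80 + 12 = 92.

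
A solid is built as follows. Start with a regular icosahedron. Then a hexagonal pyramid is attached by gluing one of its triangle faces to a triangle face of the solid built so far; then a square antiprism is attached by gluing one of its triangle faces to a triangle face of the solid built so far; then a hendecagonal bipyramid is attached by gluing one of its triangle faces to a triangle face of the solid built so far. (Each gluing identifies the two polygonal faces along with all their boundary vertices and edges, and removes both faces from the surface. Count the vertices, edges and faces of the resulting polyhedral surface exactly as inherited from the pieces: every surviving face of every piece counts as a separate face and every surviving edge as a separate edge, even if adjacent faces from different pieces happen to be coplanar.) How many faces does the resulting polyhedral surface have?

A regular icosahedron: V=12, E=30, F=20.
Attach a hexagonal pyramid (V=7, E=12, F=7) along a 3-gon: merge 3 vertices and 3 edges, delete both glued faces → V=16, E=39, F=25.
Attach a square antiprism (V=8, E=16, F=10) along a 3-gon: merge 3 vertices and 3 edges, delete both glued faces → V=21, E=52, F=33.
Attach a hendecagonal bipyramid (V=13, E=33, F=22) along a 3-gon: merge 3 vertices and 3 edges, delete both glued faces → V=31, E=82, F=53.
Check: V − E + F = 31 − 82 + 53 = 2.

53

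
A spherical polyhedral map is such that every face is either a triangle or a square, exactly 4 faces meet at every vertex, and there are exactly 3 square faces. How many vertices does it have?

Let x be the number of triangles; then F = 3 + x.
Edge–face incidences: 2E = 4·3 + 3·x = 12 + 3x.
Every vertex has degree 4, so 4V = 2E.
Euler: V − E + F = 2 ⇒ (2E)/4 − E + (3 + x) = 2.
Multiply by 8: 2·(2E) − 4·(2E) + 8·(3 + x) = 16, i.e. 24 + 8x − 2·(12 + 3x) = 16.
Collecting terms: 2x = 16, so x = 8.
Then 2E = 12 + 3·8 = 36, so E = 18, V = 2E/4 = 9, F = 3 + 8 = 11.

9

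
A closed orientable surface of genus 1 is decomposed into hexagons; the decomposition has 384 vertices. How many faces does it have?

χ = 2 − 2·1 = 0, and every face is a hexagon so 6F = 2E.
V − E + F = 0 with E = 6F/2 gives 384 − (6/2 − 1)·F = 0, so F = 192 and E = 576.

192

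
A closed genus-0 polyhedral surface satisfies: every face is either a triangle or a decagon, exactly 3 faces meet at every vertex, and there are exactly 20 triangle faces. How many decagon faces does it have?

Let x be the number of decagons; then F = 20 + x.
Edge–face incidences: 2E = 3·20 + 10·x = 60 + 10x.
Every vertex has degree 3, so 3V = 2E.
Euler: V − E + F = 2 ⇒ (2E)/3 − E + (20 + x) = 2.
Multiply by 6: 2·(2E) − 3·(2E) + 6·(20 + x) = 12, i.e. 120 + 6x − (60 + 10x) = 12.
Collecting terms: −4x + 60 = 12, so −4x = −48, so x = 12.
Then 2E = 60 + 10·12 = 180, so E = 90, V = 2E/3 = 60, F = 20 + 12 = 32.

12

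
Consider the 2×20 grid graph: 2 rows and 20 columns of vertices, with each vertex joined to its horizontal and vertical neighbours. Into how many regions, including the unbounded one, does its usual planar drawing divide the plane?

The grid has V = 2·20 = 40 vertices and E = 2·19 + 20·1 = 58 edges.
F = 2 − V + E = 2 − 40 + 58 = 20.

20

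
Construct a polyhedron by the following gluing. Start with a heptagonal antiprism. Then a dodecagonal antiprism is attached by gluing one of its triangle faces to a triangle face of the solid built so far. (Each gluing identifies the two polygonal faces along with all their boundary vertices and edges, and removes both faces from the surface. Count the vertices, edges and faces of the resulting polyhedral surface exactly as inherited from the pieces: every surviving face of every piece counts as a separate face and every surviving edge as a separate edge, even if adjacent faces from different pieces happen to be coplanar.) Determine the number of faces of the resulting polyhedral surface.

A heptagonal antiprism: V=14, E=28, F=16.
Attach a dodecagonal antiprism (V=24, E=48, F=26) along a 3-gon: merge 3 vertices and 3 edges, delete both glued faces → V=35, E=73, F=40.
Check: V − E + F = 35 − 73 + 40 = 2.

40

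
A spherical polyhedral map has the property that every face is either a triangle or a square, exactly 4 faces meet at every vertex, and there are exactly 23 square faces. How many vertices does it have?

29

Let x be the number of triangles; then F = 23 + x.
Edge–face incidences: 2E = 4·23 + 3·x = 92 + 3x.
Every vertex has degree 4, so 4V = 2E.
Euler: V − E + F = 2 ⇒ (2E)/4 − E + (23 + x) = 2.
Multiply by 8: 2·(2E) − 4·(2E) + 8·(23 + x) = 16, i.e. 184 + 8x − 2·(92 + 3x) = 16.
Collecting terms: 2x = 16, so x = 8.
Then 2E = 92 + 3·8 = 116, so E = 58, V = 2E/4 = 29, F = 23 + 8 = 31.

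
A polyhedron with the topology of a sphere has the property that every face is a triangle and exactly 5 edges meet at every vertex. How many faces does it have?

20

Each face has 3 edges and each edge borders two faces, so 2E = 3F.
Each vertex has degree 5, so 5V = 2E and hence V = 3F/5.
Euler: V − E + F = 2 ⇒ (3F/5) − (3F/2) + F = 2.
Multiply by 10: (6 − 15 + 10)F = 20, i.e. 1F = 20.
So F = 20, E = 3·20/2 = 30, V = 3·20/5 = 12.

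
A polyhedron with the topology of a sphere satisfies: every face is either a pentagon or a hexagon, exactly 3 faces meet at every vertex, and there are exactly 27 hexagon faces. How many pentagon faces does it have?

Let x be the number of pentagons; then F = 27 + x.
Edge–face incidences: 2E = 6·27 + 5·x = 162 + 5x.
Every vertex has degree 3, so 3V = 2E.
Euler: V − E + F = 2 ⇒ (2E)/3 − E + (27 + x) = 2.
Multiply by 6: 2·(2E) − 3·(2E) + 6·(27 + x) = 12, i.e. 162 + 6x − (162 + 5x) = 12.
Collecting terms: x = 12.
Then 2E = 162 + 5·12 = 222, so E = 111, V = 2E/3 = 74, F = 27 + 12 = 39.

12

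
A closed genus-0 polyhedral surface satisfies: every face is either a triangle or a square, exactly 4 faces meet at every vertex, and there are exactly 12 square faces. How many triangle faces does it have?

Let x be the number of triangles; then F = 12 + x.
Edge–face incidences: 2E = 4·12 + 3·x = 48 + 3x.
Every vertex has degree 4, so 4V = 2E.
Euler: V − E + F = 2 ⇒ (2E)/4 − E + (12 + x) = 2.
Multiply by 8: 2·(2E) − 4·(2E) + 8·(12 + x) = 16, i.e. 96 + 8x − 2·(48 + 3x) = 16.
Collecting terms: 2x = 16, so x = 8.
Then 2E = 48 + 3·8 = 72, so E = 36, V = 2E/4 = 18, F = 12 + 8 = 20.

8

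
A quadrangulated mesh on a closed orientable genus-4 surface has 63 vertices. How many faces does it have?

χ = 2 − 2·4 = -6, and every face is a square so 4F = 2E.
V − E + F = -6 with E = 4F/2 gives 63 − (4/2 − 1)·F = -6, so F = 69 and E = 138.

69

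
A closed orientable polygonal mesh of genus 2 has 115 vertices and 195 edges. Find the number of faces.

78

For a closed orientable surface of genus 2, χ = 2 − 2·2 = -2.
F = -2 − V + E = -2 − 115 + 195 = 78.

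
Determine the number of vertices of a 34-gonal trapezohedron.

70

The n-trapezohedron (dual of the n-antiprism) has V = 2·34 + 2 = 70, E = 4·34 = 136, F = 2·34 = 68.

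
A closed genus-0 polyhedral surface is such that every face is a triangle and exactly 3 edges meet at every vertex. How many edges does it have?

Each face has 3 edges and each edge borders two faces, so 2E = 3F.
Each vertex has degree 3, so 3V = 2E and hence V = 3F/3.
Euler: V − E + F = 2 ⇒ (3F/3) − (3F/2) + F = 2.
Multiply by 6: (6 − 9 + 6)F = 12, i.e. 3F = 12.
So F = 4, E = 3·4/2 = 6, V = 3·4/3 = 4.

6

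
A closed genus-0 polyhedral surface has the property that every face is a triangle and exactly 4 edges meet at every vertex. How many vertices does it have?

6

Each face has 3 edges and each edge borders two faces, so 2E = 3F.
Each vertex has degree 4, so 4V = 2E and hence V = 3F/4.
Euler: V − E + F = 2 ⇒ (3F/4) − (3F/2) + F = 2.
Multiply by 8: (6 − 12 + 8)F = 16, i.e. 2F = 16.
So F = 8, E = 3·8/2 = 12, V = 3·8/4 = 6.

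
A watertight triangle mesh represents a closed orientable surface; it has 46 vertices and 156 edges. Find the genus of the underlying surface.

Every face is a triangle and each edge borders two faces, so 3F = 2·156, giving F = 104.
χ = V − E + F = 46 − 156 + 104 = -6.
For a closed orientable surface χ = 2 − 2g, so g = (2 − (-6))/2 = 4.

4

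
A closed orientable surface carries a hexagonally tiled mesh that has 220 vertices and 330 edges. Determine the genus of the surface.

Every face is a hexagon and each edge borders two faces, so 6F = 2·330, giving F = 110.
χ = V − E + F = 220 − 330 + 110 = 0.
For a closed orientable surface χ = 2 − 2g, so g = (2 − (0))/2 = 1.

1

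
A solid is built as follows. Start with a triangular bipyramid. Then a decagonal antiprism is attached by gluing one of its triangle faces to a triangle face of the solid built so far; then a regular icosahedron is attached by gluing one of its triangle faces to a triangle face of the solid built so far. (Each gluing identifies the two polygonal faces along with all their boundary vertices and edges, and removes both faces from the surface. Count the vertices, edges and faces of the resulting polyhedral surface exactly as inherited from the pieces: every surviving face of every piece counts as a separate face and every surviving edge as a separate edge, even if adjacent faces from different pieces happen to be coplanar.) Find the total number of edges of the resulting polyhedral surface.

73

A triangular bipyramid: V=5, E=9, F=6.
Attach a decagonal antiprism (V=20, E=40, F=22) along a 3-gon: merge 3 vertices and 3 edges, delete both glued faces → V=22, E=46, F=26.
Attach a regular icosahedron (V=12, E=30, F=20) along a 3-gon: merge 3 vertices and 3 edges, delete both glued faces → V=31, E=73, F=44.
Check: V − E + F = 31 − 73 + 44 = 2.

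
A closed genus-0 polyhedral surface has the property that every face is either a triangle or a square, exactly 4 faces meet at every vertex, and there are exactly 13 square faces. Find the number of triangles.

Let x be the number of triangles; then F = 13 + x.
Edge–face incidences: 2E = 4·13 + 3·x = 52 + 3x.
Every vertex has degree 4, so 4V = 2E.
Euler: V − E + F = 2 ⇒ (2E)/4 − E + (13 + x) = 2.
Multiply by 8: 2·(2E) − 4·(2E) + 8·(13 + x) = 16, i.e. 104 + 8x − 2·(52 + 3x) = 16.
Collecting terms: 2x = 16, so x = 8.
Then 2E = 52 + 3·8 = 76, so E = 38, V = 2E/4 = 19, F = 13 + 8 = 21.

8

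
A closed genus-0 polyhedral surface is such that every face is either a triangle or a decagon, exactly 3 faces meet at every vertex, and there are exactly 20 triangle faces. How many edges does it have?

Let x be the number of decagons; then F = 20 + x.
Edge–face incidences: 2E = 3·20 + 10·x = 60 + 10x.
Every vertex has degree 3, so 3V = 2E.
Euler: V − E + F = 2 ⇒ (2E)/3 − E + (20 + x) = 2.
Multiply by 6: 2·(2E) − 3·(2E) + 6·(20 + x) = 12, i.e. 120 + 6x − (60 + 10x) = 12.
Collecting terms: −4x + 60 = 12, so −4x = −48, so x = 12.
Then 2E = 60 + 10·12 = 180, so E = 90, V = 2E/3 = 60, F = 20 + 12 = 32.

90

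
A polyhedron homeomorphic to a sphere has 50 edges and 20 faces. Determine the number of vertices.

Here V − E + F = 2.
V = 2 + E − F = 2 + 50 − 20 = 32.

32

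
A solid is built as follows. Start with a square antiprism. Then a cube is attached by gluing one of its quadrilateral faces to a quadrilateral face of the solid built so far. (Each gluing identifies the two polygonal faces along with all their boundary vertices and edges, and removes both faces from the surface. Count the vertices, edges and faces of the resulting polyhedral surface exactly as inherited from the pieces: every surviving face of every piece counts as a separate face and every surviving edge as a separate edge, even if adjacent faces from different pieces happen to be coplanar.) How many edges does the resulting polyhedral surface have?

24

A square antiprism: V=8, E=16, F=10.
Attach a cube (V=8, E=12, F=6) along a 4-gon: merge 4 vertices and 4 edges, delete both glued faces → V=12, E=24, F=14.
Check: V − E + F = 12 − 24 + 14 = 2.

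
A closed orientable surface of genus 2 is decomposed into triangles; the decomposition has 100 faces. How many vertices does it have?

χ = 2 − 2·2 = -2, and every face is a triangle so 3F = 2E.
E = 3·100/2 = 150. Then V = -2 + E − F = -2 + 150 − 100 = 48.

48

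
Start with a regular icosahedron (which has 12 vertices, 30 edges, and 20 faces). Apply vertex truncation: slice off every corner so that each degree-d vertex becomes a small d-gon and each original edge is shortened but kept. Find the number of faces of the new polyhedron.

Truncation replaces each original edge-end by a new vertex, so V′ = 2E = 60.
Each original edge survives, and each old vertex of degree d contributes d new edges; summing degrees gives Σd = 2E, so E′ = E + 2E = 3E = 90.
Each original face survives and each original vertex becomes one new face: F′ = F + V = 32.

32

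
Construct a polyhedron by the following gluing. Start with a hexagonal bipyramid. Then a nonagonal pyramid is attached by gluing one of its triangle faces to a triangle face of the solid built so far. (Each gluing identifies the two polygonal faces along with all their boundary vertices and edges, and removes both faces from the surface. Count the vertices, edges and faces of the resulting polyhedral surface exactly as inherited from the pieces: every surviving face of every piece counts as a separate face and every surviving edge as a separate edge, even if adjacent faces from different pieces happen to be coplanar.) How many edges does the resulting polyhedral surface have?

33

A hexagonal bipyramid: V=8, E=18, F=12.
Attach a nonagonal pyramid (V=10, E=18, F=10) along a 3-gon: merge 3 vertices and 3 edges, delete both glued faces → V=15, E=33, F=20.
Check: V − E + F = 15 − 33 + 20 = 2.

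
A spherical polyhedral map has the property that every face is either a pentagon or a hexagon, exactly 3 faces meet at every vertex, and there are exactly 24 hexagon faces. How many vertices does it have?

68

Let x be the number of pentagons; then F = 24 + x.
Edge–face incidences: 2E = 6·24 + 5·x = 144 + 5x.
Every vertex has degree 3, so 3V = 2E.
Euler: V − E + F = 2 ⇒ (2E)/3 − E + (24 + x) = 2.
Multiply by 6: 2·(2E) − 3·(2E) + 6·(24 + x) = 12, i.e. 144 + 6x − (144 + 5x) = 12.
Collecting terms: x = 12.
Then 2E = 144 + 5·12 = 204, so E = 102, V = 2E/3 = 68, F = 24 + 12 = 36.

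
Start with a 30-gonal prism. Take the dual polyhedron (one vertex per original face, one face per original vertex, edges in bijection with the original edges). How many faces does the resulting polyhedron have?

The base solid has V = 60, E = 90, F = 32.
The dual swaps V and F and preserves E: V′ = F = 32, E′ = E = 90, F′ = V = 60.

60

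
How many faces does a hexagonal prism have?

A prism on an n-gon has two n-gon bases and n rectangular sides: V = 2·6 = 12, E = 3·6 = 18, F = 6 + 2 = 8.

8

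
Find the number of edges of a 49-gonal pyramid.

A pyramid on an n-gon base has one n-gon and n triangles: V = 49 + 1 = 50, E = 2·49 = 98, F = 49 + 1 = 50.

98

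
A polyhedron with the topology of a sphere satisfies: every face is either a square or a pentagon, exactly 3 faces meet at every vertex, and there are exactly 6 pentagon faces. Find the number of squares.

3

Let x be the number of squares; then F = 6 + x.
Edge–face incidences: 2E = 5·6 + 4·x = 30 + 4x.
Every vertex has degree 3, so 3V = 2E.
Euler: V − E + F = 2 ⇒ (2E)/3 − E + (6 + x) = 2.
Multiply by 6: 2·(2E) − 3·(2E) + 6·(6 + x) = 12, i.e. 36 + 6x − (30 + 4x) = 12.
Collecting terms: 2x + 6 = 12, so 2x = 6, so x = 3.
Then 2E = 30 + 4·3 = 42, so E = 21, V = 2E/3 = 14, F = 6 + 3 = 9.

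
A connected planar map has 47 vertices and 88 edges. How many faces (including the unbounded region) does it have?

Euler's formula for a connected plane graph: V − E + F = 2, so F = 2 − 47 + 88 = 43.

43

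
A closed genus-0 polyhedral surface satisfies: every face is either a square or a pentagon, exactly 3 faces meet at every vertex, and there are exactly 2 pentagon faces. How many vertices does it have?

Let x be the number of squares; then F = 2 + x.
Edge–face incidences: 2E = 5·2 + 4·x = 10 + 4x.
Every vertex has degree 3, so 3V = 2E.
Euler: V − E + F = 2 ⇒ (2E)/3 − E + (2 + x) = 2.
Multiply by 6: 2·(2E) − 3·(2E) + 6·(2 + x) = 12, i.e. 12 + 6x − (10 + 4x) = 12.
Collecting terms: 2x + 2 = 12, so 2x = 10, so x = 5.
Then 2E = 10 + 4·5 = 30, so E = 15, V = 2E/3 = 10, F = 2 + 5 = 7.

10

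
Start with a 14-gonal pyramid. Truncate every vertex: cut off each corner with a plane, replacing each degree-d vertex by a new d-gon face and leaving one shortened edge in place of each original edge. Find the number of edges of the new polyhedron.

84

The base solid has V = 15, E = 28, F = 15.
Truncation replaces each original edge-end by a new vertex, so V′ = 2E = 56.
Each original edge survives, and each old vertex of degree d contributes d new edges; summing degrees gives Σd = 2E, so E′ = E + 2E = 3E = 84.
Each original face survives and each original vertex becomes one new face: F′ = F + V = 30.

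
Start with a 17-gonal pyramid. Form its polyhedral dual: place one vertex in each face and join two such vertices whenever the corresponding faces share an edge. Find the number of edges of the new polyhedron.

The base solid has V = 18, E = 34, F = 18.
The dual swaps V and F and preserves E: V′ = F = 18, E′ = E = 34, F′ = V = 18.

34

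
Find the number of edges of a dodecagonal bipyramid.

36

A bipyramid over an n-gon has 2n triangular faces and n + 2 vertices: V = 12 + 2 = 14, E = 3·12 = 36, F = 2·12 = 24.
Check: V − E + F = 14 − 36 + 24 = 2.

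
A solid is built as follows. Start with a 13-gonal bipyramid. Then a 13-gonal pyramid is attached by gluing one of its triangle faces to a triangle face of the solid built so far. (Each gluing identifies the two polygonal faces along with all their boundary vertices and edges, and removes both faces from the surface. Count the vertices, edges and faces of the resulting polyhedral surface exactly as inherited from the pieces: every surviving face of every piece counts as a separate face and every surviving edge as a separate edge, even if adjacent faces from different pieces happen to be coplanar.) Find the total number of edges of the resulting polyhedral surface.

62

A 13-gonal bipyramid: V=15, E=39, F=26.
Attach a 13-gonal pyramid (V=14, E=26, F=14) along a 3-gon: merge 3 vertices and 3 edges, delete both glued faces → V=26, E=62, F=38.
Check: V − E + F = 26 − 62 + 38 = 2.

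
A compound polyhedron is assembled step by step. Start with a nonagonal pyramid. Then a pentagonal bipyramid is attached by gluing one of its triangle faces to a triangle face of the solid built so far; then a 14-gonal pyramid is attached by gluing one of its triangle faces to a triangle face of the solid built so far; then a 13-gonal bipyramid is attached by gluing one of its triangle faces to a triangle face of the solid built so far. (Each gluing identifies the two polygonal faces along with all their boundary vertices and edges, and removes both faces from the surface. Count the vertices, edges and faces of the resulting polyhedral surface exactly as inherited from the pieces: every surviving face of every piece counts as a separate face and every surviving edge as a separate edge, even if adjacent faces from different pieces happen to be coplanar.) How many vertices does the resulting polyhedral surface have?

A nonagonal pyramid: V=10, E=18, F=10.
Attach a pentagonal bipyramid (V=7, E=15, F=10) along a 3-gon: merge 3 vertices and 3 edges, delete both glued faces → V=14, E=30, F=18.
Attach a 14-gonal pyramid (V=15, E=28, F=15) along a 3-gon: merge 3 vertices and 3 edges, delete both glued faces → V=26, E=55, F=31.
Attach a 13-gonal bipyramid (V=15, E=39, F=26) along a 3-gon: merge 3 vertices and 3 edges, delete both glued faces → V=38, E=91, F=55.
Check: V − E + F = 38 − 91 + 55 = 2.

38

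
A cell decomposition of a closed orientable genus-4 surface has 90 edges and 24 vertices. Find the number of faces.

For a closed orientable surface of genus 4, χ = 2 − 2·4 = -6.
F = -6 − V + E = -6 − 24 + 90 = 60.

60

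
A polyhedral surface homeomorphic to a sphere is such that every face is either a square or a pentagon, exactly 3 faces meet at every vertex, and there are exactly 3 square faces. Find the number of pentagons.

6

Let x be the number of pentagons; then F = 3 + x.
Edge–face incidences: 2E = 4·3 + 5·x = 12 + 5x.
Every vertex has degree 3, so 3V = 2E.
Euler: V − E + F = 2 ⇒ (2E)/3 − E + (3 + x) = 2.
Multiply by 6: 2·(2E) − 3·(2E) + 6·(3 + x) = 12, i.e. 18 + 6x − (12 + 5x) = 12.
Collecting terms: x + 6 = 12, so x = 6.
Then 2E = 12 + 5·6 = 42, so E = 21, V = 2E/3 = 14, F = 3 + 6 = 9.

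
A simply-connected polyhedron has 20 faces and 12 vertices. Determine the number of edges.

Here V − E + F = 2.
E = V + F − (2) = 12 + 20 − (2) = 30.

30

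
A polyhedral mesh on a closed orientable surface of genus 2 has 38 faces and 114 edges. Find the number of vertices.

For a closed orientable surface of genus 2, χ = 2 − 2·2 = -2.
V = -2 + E − F = -2 + 114 − 38 = 74.

74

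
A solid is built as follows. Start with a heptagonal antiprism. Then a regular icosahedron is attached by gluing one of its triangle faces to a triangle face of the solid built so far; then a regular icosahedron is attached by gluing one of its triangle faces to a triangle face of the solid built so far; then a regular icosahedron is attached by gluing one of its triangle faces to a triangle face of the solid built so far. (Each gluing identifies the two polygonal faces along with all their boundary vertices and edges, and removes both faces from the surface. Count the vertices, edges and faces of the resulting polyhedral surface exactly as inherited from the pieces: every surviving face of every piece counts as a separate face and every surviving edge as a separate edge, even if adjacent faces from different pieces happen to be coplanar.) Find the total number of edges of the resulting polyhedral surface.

109

A heptagonal antiprism: V=14, E=28, F=16.
Attach a regular icosahedron (V=12, E=30, F=20) along a 3-gon: merge 3 vertices and 3 edges, delete both glued faces → V=23, E=55, F=34.
Attach a regular icosahedron (V=12, E=30, F=20) along a 3-gon: merge 3 vertices and 3 edges, delete both glued faces → V=32, E=82, F=52.
Attach a regular icosahedron (V=12, E=30, F=20) along a 3-gon: merge 3 vertices and 3 edges, delete both glued faces → V=41, E=109, F=70.
Check: V − E + F = 41 − 109 + 70 = 2.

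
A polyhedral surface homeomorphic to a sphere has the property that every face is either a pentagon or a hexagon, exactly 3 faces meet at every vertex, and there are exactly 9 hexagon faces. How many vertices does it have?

Let x be the number of pentagons; then F = 9 + x.
Edge–face incidences: 2E = 6·9 + 5·x = 54 + 5x.
Every vertex has degree 3, so 3V = 2E.
Euler: V − E + F = 2 ⇒ (2E)/3 − E + (9 + x) = 2.
Multiply by 6: 2·(2E) − 3·(2E) + 6·(9 + x) = 12, i.e. 54 + 6x − (54 + 5x) = 12.
Collecting terms: x = 12.
Then 2E = 54 + 5·12 = 114, so E = 57, V = 2E/3 = 38, F = 9 + 12 = 21.

38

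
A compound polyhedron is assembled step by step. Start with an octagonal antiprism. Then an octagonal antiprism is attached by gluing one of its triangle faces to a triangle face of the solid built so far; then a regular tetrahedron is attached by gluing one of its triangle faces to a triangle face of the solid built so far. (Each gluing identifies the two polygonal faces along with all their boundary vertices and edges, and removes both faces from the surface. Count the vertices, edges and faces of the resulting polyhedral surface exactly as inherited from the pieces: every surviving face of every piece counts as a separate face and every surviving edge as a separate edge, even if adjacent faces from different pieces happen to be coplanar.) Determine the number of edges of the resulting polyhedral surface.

An octagonal antiprism: V=16, E=32, F=18.
Attach an octagonal antiprism (V=16, E=32, F=18) along a 3-gon: merge 3 vertices and 3 edges, delete both glued faces → V=29, E=61, F=34.
Attach a regular tetrahedron (V=4, E=6, F=4) along a 3-gon: merge 3 vertices and 3 edges, delete both glued faces → V=30, E=64, F=36.
Check: V − E + F = 30 − 64 + 36 = 2.

64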